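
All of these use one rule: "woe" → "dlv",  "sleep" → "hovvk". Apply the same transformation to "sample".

Each pair mirrors across the alphabet (w↔d, o↔l, e↔v): positions sum to 25. This is the alphabet-reversal cipher (Atbash): a becomes z, b becomes y, etc.
For sample: s↔h, a↔z, m↔n, p↔k, l↔o, e↔v.

hznkov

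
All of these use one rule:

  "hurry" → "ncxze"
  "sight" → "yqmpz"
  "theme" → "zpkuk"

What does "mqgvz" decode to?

giant

Shifts by position in hurry: pos 0: h→n (+6), pos 1: u→c (+8), pos 2: r→x (+6), pos 3: r→z (+8) — repeating every 2. It's a Vigenère-style cipher with numeric key [6,8]: position i shifts by key[i mod 2].
Reversing it on mqgvz: m−6=g, q−8=i, g−6=a, v−8=n, z−6=t.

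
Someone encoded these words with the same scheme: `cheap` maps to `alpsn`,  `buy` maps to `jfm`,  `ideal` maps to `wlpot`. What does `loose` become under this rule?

pdzzw

The output letters match the input read backwards, each shifted +11: cheap reversed is paehc. The word is reversed, then every letter is shifted forward by 11.
For loose: reverse → esool; then shift: e+11=p, s+11=d, o+11=z, o+11=z, l+11=w.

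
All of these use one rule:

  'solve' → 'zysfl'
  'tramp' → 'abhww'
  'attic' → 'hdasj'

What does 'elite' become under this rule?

Shifts by position in solve: pos 0: s→z (+7), pos 1: o→y (+10), pos 2: l→s (+7), pos 3: v→f (+10) — repeating every 2. The shifts repeat in a cycle of length 2: positions 0,1,… shift by +7, +10, then the pattern repeats.
For elite: e+7=l, l+10=v, i+7=p, t+10=d, e+7=l.

lvpdl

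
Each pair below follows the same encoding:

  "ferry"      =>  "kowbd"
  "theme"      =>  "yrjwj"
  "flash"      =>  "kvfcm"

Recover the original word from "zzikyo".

Shifts by position in ferry: pos 0: f→k (+5), pos 1: e→o (+10), pos 2: r→w (+5), pos 3: r→b (+10) — repeating every 2. The shifts repeat in a cycle of length 2: positions 0,1,… shift by +5, +10, then the pattern repeats.
Decoding zzikyo: z−5=u, z−10=p, i−5=d, k−10=a, y−5=t, o−10=e.

update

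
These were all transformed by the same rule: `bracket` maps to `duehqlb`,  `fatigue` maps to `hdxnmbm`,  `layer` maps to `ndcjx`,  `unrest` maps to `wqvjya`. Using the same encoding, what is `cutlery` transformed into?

exxqkyg

In bracket: b→d is +2, r→u is +3, a→e is +4, c→h is +5 — the shift increases by 1 each position. Each letter shifts forward by (position + 2), i.e. 2, 3, 4, … — the shift grows by one for each successive letter.
For cutlery: c+2=e, u+3=x, t+4=x, l+5=q, e+6=k, r+7=y, y+8=g.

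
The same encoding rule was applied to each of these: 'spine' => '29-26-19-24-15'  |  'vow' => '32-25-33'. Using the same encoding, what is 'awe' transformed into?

s is letter #19 and maps to 29: an offset of 10. Letters become their 1-based position plus 10 (so a→11, b→12, …).
Applying it to awe: a=1→11, w=23→33, e=5→15.

11-33-15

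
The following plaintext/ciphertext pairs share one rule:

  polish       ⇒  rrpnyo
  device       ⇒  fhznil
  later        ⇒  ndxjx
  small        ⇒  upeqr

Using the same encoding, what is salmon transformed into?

udpruu

The shift increases by 1 at each position, starting from +2: 2, 3, 4, ….
For salmon: s+2=u, a+3=d, l+4=p, m+5=r, o+6=u, n+7=u.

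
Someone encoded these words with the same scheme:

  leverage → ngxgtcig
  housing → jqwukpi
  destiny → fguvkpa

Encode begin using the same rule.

dgikp

It's a constant shift of +2 (ROT2).
On begin: b+2=d, e+2=g, g+2=i, i+2=k, n+2=p.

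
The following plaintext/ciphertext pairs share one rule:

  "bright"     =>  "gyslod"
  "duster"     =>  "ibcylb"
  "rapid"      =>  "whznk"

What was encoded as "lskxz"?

Shifts by position in bright: pos 0: b→g (+5), pos 1: r→y (+7), pos 2: i→s (+10), pos 3: g→l (+5), pos 4: h→o (+7), pos 5: t→d (+10) — repeating every 3. A repeating key of period 3 is used — shifts +5, +7, +10 over and over.
Decoding lskxz: l−5=g, s−7=l, k−10=a, x−5=s, z−7=s.

glass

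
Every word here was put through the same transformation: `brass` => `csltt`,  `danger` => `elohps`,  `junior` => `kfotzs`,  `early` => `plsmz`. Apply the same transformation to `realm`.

splmn

The shift depends on letter class: consonant b→c is +1, but vowel a→l is +11. Vowels shift forward by 11 and consonants shift forward by 1.
Applying it to realm: r(cons)+1=s, e(vowel)+11=p, a(vowel)+11=l, l(cons)+1=m, m(cons)+1=n.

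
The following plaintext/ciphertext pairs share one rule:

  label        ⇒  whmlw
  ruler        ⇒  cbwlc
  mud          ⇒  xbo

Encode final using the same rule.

The shift depends on letter class: consonant l→w is +11, but vowel a→h is +7. The rule splits by letter class: vowels +7, consonants +11.
Applying it to final: f(cons)+11=q, i(vowel)+7=p, n(cons)+11=y, a(vowel)+7=h, l(cons)+11=w.

qpyhw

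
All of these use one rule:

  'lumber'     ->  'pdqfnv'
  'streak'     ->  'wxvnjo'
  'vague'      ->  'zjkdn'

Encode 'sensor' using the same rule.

The shift depends on letter class: consonant l→p is +4, but vowel u→d is +9. Two shifts are in play — +9 for a/e/i/o/u, +4 for every other letter.
On sensor: s(cons)+4=w, e(vowel)+9=n, n(cons)+4=r, s(cons)+4=w, o(vowel)+9=x, r(cons)+4=v.

wnrwxv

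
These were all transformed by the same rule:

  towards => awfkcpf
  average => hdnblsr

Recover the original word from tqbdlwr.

In towards: t→a is +7, o→w is +8, w→f is +9, a→k is +10 — the shift increases by 1 each position. The shift increases by 1 at each position, starting from +7: 7, 8, 9, ….
Reversing it on tqbdlwr: t−7=m, q−8=i, b−9=s, d−10=t, l−11=a, w−12=k, r−13=e.

mistake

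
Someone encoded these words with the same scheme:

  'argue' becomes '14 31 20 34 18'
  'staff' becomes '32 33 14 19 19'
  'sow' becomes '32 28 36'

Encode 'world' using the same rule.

36 28 31 25 17

The number is (letter's place in the alphabet, a=1) + 13.
Applying it to world: w=23→36, o=15→28, r=18→31, l=12→25, d=4→17.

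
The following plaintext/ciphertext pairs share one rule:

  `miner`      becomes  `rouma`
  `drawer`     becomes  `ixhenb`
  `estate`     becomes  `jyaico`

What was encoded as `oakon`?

In miner: m→r is +5, i→o is +6, n→u is +7, e→m is +8 — the shift increases by 1 each position. Letter i (0-indexed) is shifted by i+5, so successive shifts are 5, 6, 7, ….
Undoing it on oakon: o−5=j, a−6=u, k−7=d, o−8=g, n−9=e.

judge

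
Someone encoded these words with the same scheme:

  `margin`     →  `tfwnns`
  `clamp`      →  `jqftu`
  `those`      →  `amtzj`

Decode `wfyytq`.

Shifts by position in margin: pos 0: m→t (+7), pos 1: a→f (+5), pos 2: r→w (+5), pos 3: g→n (+7), pos 4: i→n (+5), pos 5: n→s (+5) — repeating every 3. A repeating key of period 3 is used — shifts +7, +5, +5 over and over.
Undoing it on wfyytq: w−7=p, f−5=a, y−5=t, y−7=r, t−5=o, q−5=l.

patrol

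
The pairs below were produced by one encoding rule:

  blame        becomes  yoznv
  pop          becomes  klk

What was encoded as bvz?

Each pair mirrors across the alphabet (b↔y, l↔o, a↔z): positions sum to 25. Letters are reflected about the middle of the alphabet (position → 25−position): Atbash.
Decoding bvz: b↔y, v↔e, z↔a.

yea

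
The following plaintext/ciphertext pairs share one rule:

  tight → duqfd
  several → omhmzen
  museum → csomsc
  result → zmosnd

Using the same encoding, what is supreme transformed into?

osvzmcm

t(19)→d(3) and i(8)→u(20) fit y≡15x+4 (mod 26); the inverse of 15 mod 26 is 7. Treating letters as 0–25, the rule is x ↦ 15x + 4 (mod 26).
On supreme: s(18)→15·18+4≡14=o; u(20)→15·20+4≡18=s; p(15)→15·15+4≡21=v; r(17)→15·17+4≡25=z; e(4)→15·4+4≡12=m; m(12)→15·12+4≡2=c; e(4)→15·4+4≡12=m (all mod 26).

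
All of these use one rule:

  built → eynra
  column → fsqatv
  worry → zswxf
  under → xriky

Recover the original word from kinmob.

Each letter shifts forward by (position + 3), i.e. 3, 4, 5, … — the shift grows by one for each successive letter.
Reversing it on kinmob: k−3=h, i−4=e, n−5=i, m−6=g, o−7=h, b−8=t.

height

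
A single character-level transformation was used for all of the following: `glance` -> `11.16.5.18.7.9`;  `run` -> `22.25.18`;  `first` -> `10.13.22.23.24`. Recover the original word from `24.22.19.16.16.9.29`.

trolley

g is letter #7 and maps to 11: an offset of 4. Each letter is replaced by its alphabet position (a=1..z=26) + 4.
Decoding 24.22.19.16.16.9.29: 24→(24−4)÷1=20=t, 22→(22−4)÷1=18=r, 19→(19−4)÷1=15=o, 16→(16−4)÷1=12=l, 16→(16−4)÷1=12=l, 9→(9−4)÷1=5=e, 29→(29−4)÷1=25=y.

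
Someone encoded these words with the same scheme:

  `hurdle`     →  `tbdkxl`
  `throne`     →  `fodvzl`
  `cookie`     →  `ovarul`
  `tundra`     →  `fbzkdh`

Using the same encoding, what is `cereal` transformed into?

The shifts repeat in a cycle of length 2: positions 0,1,… shift by +12, +7, then the pattern repeats.
For cereal: c+12=o, e+7=l, r+12=d, e+7=l, a+12=m, l+7=s.

oldlms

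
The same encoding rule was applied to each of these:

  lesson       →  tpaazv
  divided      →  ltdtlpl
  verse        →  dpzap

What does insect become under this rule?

The shift depends on letter class: consonant l→t is +8, but vowel e→p is +11. Vowels shift forward by 11 and consonants shift forward by 8.
On insect: i(vowel)+11=t, n(cons)+8=v, s(cons)+8=a, e(vowel)+11=p, c(cons)+8=k, t(cons)+8=b.

tvapkb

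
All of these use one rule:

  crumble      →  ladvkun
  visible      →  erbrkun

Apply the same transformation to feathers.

onjcqnab

Compare letters: c→l is +9, r→a is +9, u→d is +9 — a constant shift. It's a constant shift of +9 (ROT9).
Applying it to feathers: f+9=o, e+9=n, a+9=j, t+9=c, h+9=q, e+9=n, r+9=a, s+9=b.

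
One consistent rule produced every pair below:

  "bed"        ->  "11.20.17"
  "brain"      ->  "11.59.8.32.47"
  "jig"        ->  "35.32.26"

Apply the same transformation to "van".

b(#2)→11 and e(#5)→20: differences scale by 3, so n = 3·pos + 5. The formula is n = 3×(alphabet index, a=1) + 5.
For van: v=22→71, a=1→8, n=14→47.

71.8.47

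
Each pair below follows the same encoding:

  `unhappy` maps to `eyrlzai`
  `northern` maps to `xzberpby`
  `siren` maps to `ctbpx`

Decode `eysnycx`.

unicorn

Shifts by position in unhappy: pos 0: u→e (+10), pos 1: n→y (+11), pos 2: h→r (+10), pos 3: a→l (+11) — repeating every 2. The shifts repeat in a cycle of length 2: positions 0,1,… shift by +10, +11, then the pattern repeats.
Reversing it on eysnycx: e−10=u, y−11=n, s−10=i, n−11=c, y−10=o, c−11=r, x−10=n.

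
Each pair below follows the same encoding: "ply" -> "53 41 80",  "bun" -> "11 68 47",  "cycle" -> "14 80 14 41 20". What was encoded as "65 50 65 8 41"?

p(#16)→53 and l(#12)→41: differences scale by 3, so n = 3·pos + 5. Each letter becomes 3×(its alphabet position, a=1..z=26) + 5.
Undoing it on 65 50 65 8 41: 65→(65−5)÷3=20=t, 50→(50−5)÷3=15=o, 65→(65−5)÷3=20=t, 8→(8−5)÷3=1=a, 41→(41−5)÷3=12=l.

total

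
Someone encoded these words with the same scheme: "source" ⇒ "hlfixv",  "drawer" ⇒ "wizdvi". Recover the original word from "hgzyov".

Letters are reflected about the middle of the alphabet (position → 25−position): Atbash.
Reversing it on hgzyov: h↔s, g↔t, z↔a, y↔b, o↔l, v↔e.

stable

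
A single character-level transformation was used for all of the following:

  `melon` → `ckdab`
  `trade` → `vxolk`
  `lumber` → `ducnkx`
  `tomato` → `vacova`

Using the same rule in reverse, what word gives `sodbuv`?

Treating letters as 0–25, the rule is x ↦ 25x + 14 (mod 26).
Reversing it on sodbuv: s(18)→25·(18−14)≡22=w; o(14)→25·(14−14)≡0=a; d(3)→25·(3−14)≡11=l; b(1)→25·(1−14)≡13=n; u(20)→25·(20−14)≡20=u; v(21)→25·(21−14)≡19=t (all mod 26).

walnut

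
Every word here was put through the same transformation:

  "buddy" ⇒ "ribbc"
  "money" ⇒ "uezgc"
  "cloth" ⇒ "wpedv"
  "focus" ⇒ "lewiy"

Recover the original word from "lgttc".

Each letter's alphabet position (a=0..z=25) is mapped through 5·x+12 mod 26 — an affine cipher.
Reversing it on lgttc: l(11)→21·(11−12)≡5=f; g(6)→21·(6−12)≡4=e; t(19)→21·(19−12)≡17=r; t(19)→21·(19−12)≡17=r; c(2)→21·(2−12)≡24=y (all mod 26).

ferry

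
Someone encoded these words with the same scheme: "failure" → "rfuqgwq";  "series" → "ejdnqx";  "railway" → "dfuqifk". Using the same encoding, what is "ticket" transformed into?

Shifts by position in failure: pos 0: f→r (+12), pos 1: a→f (+5), pos 2: i→u (+12), pos 3: l→q (+5) — repeating every 2. The shifts repeat in a cycle of length 2: positions 0,1,… shift by +12, +5, then the pattern repeats.
Applying it to ticket: t+12=f, i+5=n, c+12=o, k+5=p, e+12=q, t+5=y.

fnopqy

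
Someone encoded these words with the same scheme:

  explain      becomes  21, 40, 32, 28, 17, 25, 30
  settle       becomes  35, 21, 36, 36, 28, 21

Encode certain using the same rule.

19, 21, 34, 36, 17, 25, 30

e is letter #5 and maps to 21: an offset of 16. Each letter is replaced by its alphabet position (a=1..z=26) + 16.
On certain: c=3→19, e=5→21, r=18→34, t=20→36, a=1→17, i=9→25, n=14→30.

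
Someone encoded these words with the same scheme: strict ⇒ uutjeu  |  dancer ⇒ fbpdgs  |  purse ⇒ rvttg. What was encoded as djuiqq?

The shifts repeat in a cycle of length 2: positions 0,1,… shift by +2, +1, then the pattern repeats.
Undoing it on djuiqq: d−2=b, j−1=i, u−2=s, i−1=h, q−2=o, q−1=p.

bishop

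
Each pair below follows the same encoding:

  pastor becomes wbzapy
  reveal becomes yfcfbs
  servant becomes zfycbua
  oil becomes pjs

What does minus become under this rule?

Vowels shift forward by 1 and consonants shift forward by 7.
Applying it to minus: m(cons)+7=t, i(vowel)+1=j, n(cons)+7=u, u(vowel)+1=v, s(cons)+7=z.

tjuvz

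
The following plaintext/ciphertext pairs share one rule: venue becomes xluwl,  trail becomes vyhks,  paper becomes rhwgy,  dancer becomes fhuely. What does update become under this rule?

Shifts by position in venue: pos 0: v→x (+2), pos 1: e→l (+7), pos 2: n→u (+7), pos 3: u→w (+2), pos 4: e→l (+7) — repeating every 3. A repeating key of period 3 is used — shifts +2, +7, +7 over and over.
On update: u+2=w, p+7=w, d+7=k, a+2=c, t+7=a, e+7=l.

wwkcal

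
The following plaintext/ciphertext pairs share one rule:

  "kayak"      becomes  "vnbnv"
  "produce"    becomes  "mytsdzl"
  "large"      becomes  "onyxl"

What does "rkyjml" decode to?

k(10)→v(21) and a(0)→n(13) fit y≡19x+13 (mod 26); the inverse of 19 mod 26 is 11. Treating letters as 0–25, the rule is x ↦ 19x + 13 (mod 26).
Undoing it on rkyjml: r(17)→11·(17−13)≡18=s; k(10)→11·(10−13)≡19=t; y(24)→11·(24−13)≡17=r; j(9)→11·(9−13)≡8=i; m(12)→11·(12−13)≡15=p; l(11)→11·(11−13)≡4=e (all mod 26).

stripe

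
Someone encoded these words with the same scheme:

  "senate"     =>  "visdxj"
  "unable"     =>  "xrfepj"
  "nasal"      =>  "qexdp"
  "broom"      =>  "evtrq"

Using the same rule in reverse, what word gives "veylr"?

A repeating key of period 3 is used — shifts +3, +4, +5 over and over.
Decoding veylr: v−3=s, e−4=a, y−5=t, l−3=i, r−4=n.

satin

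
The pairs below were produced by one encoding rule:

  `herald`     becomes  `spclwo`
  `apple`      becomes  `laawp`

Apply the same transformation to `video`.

Compare letters: h→s is +11, e→p is +11, r→c is +11 — a constant shift. It's a constant shift of +11 (ROT11).
On video: v+11=g, i+11=t, d+11=o, e+11=p, o+11=z.

gtopz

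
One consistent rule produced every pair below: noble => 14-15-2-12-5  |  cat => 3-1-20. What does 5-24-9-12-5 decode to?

Each letter is replaced by its alphabet position (a=1, b=2, …, z=26).
Reversing it on 5-24-9-12-5: 5=e, 24=x, 9=i, 12=l, 5=e.

exile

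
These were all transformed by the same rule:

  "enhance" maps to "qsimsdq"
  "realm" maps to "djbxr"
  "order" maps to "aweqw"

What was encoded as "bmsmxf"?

phrase

A repeating key of period 3 is used — shifts +12, +5, +1 over and over.
Undoing it on bmsmxf: b−12=p, m−5=h, s−1=r, m−12=a, x−5=s, f−1=e.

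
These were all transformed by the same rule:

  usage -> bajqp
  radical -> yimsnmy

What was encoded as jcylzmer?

In usage: u→b is +7, s→a is +8, a→j is +9, g→q is +10 — the shift increases by 1 each position. Each letter shifts forward by (position + 7), i.e. 7, 8, 9, … — the shift grows by one for each successive letter.
Decoding jcylzmer: j−7=c, c−8=u, y−9=p, l−10=b, z−11=o, m−12=a, e−13=r, r−14=d.

cupboard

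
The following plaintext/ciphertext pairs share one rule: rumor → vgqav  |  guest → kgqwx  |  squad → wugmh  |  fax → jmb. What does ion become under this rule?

The shift depends on letter class: consonant r→v is +4, but vowel u→g is +12. Two shifts are in play — +12 for a/e/i/o/u, +4 for every other letter.
Applying it to ion: i(vowel)+12=u, o(vowel)+12=a, n(cons)+4=r.

uar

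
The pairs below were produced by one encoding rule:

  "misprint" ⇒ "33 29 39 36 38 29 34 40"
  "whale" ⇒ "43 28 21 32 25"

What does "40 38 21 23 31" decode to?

track

Each letter is replaced by its alphabet position (a=1..z=26) + 20.
Reversing it on 40 38 21 23 31: 40→(40−20)÷1=20=t, 38→(38−20)÷1=18=r, 21→(21−20)÷1=1=a, 23→(23−20)÷1=3=c, 31→(31−20)÷1=11=k.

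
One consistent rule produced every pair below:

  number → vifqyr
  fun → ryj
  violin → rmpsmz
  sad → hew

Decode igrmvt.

prince

The output letters match the input read backwards, each shifted +4: number reversed is rebmun. The word is reversed, then every letter is shifted forward by 4.
Decoding igrmvt: shift back: i−4=e, g−4=c, r−4=n, m−4=i, v−4=r, t−4=p → ecnirp; then reverse → prince.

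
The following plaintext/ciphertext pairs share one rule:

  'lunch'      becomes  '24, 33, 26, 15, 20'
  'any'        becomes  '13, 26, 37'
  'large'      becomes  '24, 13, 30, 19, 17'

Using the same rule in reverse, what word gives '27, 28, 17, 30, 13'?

The number is (letter's place in the alphabet, a=1) + 12.
Decoding 27, 28, 17, 30, 13: 27→(27−12)÷1=15=o, 28→(28−12)÷1=16=p, 17→(17−12)÷1=5=e, 30→(30−12)÷1=18=r, 13→(13−12)÷1=1=a.

opera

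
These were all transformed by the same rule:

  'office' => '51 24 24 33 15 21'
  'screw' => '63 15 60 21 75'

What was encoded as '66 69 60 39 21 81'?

o(#15)→51 and f(#6)→24: differences scale by 3, so n = 3·pos + 6. With a=1..z=26, the number is 3·pos + 6.
Undoing it on 66 69 60 39 21 81: 66→(66−6)÷3=20=t, 69→(69−6)÷3=21=u, 60→(60−6)÷3=18=r, 39→(39−6)÷3=11=k, 21→(21−6)÷3=5=e, 81→(81−6)÷3=25=y.

turkey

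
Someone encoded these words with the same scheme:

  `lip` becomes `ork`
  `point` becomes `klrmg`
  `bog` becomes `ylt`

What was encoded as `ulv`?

Each pair mirrors across the alphabet (l↔o, i↔r, p↔k): positions sum to 25. Each letter is replaced by its mirror in the alphabet: a↔z, b↔y, c↔x, and so on (the Atbash cipher).
Decoding ulv: u↔f, l↔o, v↔e.

foe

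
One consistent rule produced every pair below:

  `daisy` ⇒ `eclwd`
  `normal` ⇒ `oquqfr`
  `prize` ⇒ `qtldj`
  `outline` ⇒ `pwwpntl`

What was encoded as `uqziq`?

towel

In daisy: d→e is +1, a→c is +2, i→l is +3, s→w is +4 — the shift increases by 1 each position. Each letter shifts forward by (position + 1), i.e. 1, 2, 3, … — the shift grows by one for each successive letter.
Decoding uqziq: u−1=t, q−2=o, z−3=w, i−4=e, q−5=l.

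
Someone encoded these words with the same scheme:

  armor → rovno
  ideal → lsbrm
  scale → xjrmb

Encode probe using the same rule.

Each letter's alphabet position (a=0..z=25) is mapped through 9·x+17 mod 26 — an affine cipher.
For probe: p(15)→9·15+17≡22=w; r(17)→9·17+17≡14=o; o(14)→9·14+17≡13=n; b(1)→9·1+17≡0=a; e(4)→9·4+17≡1=b (all mod 26).

wonab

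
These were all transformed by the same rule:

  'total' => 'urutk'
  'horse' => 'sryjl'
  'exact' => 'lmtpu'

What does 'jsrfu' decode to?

Treating letters as 0–25, the rule is x ↦ 11x + 19 (mod 26).
Undoing it on jsrfu: j(9)→19·(9−19)≡18=s; s(18)→19·(18−19)≡7=h; r(17)→19·(17−19)≡14=o; f(5)→19·(5−19)≡20=u; u(20)→19·(20−19)≡19=t (all mod 26).

shout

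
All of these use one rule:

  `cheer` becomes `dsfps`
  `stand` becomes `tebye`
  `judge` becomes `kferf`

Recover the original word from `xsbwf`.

whale

It's a Vigenère-style cipher with numeric key [1,11]: position i shifts by key[i mod 2].
Undoing it on xsbwf: x−1=w, s−11=h, b−1=a, w−11=l, f−1=e.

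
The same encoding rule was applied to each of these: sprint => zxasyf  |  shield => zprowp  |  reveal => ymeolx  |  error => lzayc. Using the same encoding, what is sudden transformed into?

zcmnpz

In sprint: s→z is +7, p→x is +8, r→a is +9, i→s is +10 — the shift increases by 1 each position. Letter i (0-indexed) is shifted by i+7, so successive shifts are 7, 8, 9, ….
Applying it to sudden: s+7=z, u+8=c, d+9=m, d+10=n, e+11=p, n+12=z.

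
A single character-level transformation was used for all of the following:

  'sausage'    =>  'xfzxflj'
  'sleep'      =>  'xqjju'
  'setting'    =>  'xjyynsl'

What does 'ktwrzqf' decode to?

Compare letters: s→x is +5, a→f is +5, u→z is +5 — a constant shift. It's a constant shift of +5 (ROT5).
Undoing it on ktwrzqf: k−5=f, t−5=o, w−5=r, r−5=m, z−5=u, q−5=l, f−5=a.

formula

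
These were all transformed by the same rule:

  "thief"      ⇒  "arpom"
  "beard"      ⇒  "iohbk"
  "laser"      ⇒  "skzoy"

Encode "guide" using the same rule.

nepnl

Shifts by position in thief: pos 0: t→a (+7), pos 1: h→r (+10), pos 2: i→p (+7), pos 3: e→o (+10) — repeating every 2. The shifts repeat in a cycle of length 2: positions 0,1,… shift by +7, +10, then the pattern repeats.
Applying it to guide: g+7=n, u+10=e, i+7=p, d+10=n, e+7=l.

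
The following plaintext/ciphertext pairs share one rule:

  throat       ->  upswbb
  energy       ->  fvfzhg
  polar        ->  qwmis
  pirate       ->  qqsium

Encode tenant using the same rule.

Shifts by position in throat: pos 0: t→u (+1), pos 1: h→p (+8), pos 2: r→s (+1), pos 3: o→w (+8) — repeating every 2. A repeating key of period 2 is used — shifts +1, +8 over and over.
For tenant: t+1=u, e+8=m, n+1=o, a+8=i, n+1=o, t+8=b.

umoiob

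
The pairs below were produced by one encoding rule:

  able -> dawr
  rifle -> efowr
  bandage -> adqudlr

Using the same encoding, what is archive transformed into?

dexifsr

a(0)→d(3) and b(1)→a(0) fit y≡23x+3 (mod 26); the inverse of 23 mod 26 is 17. Treating letters as 0–25, the rule is x ↦ 23x + 3 (mod 26).
For archive: a(0)→23·0+3≡3=d; r(17)→23·17+3≡4=e; c(2)→23·2+3≡23=x; h(7)→23·7+3≡8=i; i(8)→23·8+3≡5=f; v(21)→23·21+3≡18=s; e(4)→23·4+3≡17=r (all mod 26).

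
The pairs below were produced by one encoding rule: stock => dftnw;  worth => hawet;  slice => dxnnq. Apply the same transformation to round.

cazyp

Shifts by position in stock: pos 0: s→d (+11), pos 1: t→f (+12), pos 2: o→t (+5), pos 3: c→n (+11), pos 4: k→w (+12) — repeating every 3. A repeating key of period 3 is used — shifts +11, +12, +5 over and over.
For round: r+11=c, o+12=a, u+5=z, n+11=y, d+12=p.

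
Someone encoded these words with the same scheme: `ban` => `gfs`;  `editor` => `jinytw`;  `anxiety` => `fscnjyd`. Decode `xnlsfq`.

signal

This is a Caesar cipher with shift 5.
Undoing it on xnlsfq: x−5=s, n−5=i, l−5=g, s−5=n, f−5=a, q−5=l.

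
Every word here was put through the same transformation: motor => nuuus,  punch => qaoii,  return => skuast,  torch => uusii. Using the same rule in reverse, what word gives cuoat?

bonus

Shifts by position in motor: pos 0: m→n (+1), pos 1: o→u (+6), pos 2: t→u (+1), pos 3: o→u (+6) — repeating every 2. It's a Vigenère-style cipher with numeric key [1,6]: position i shifts by key[i mod 2].
Decoding cuoat: c−1=b, u−6=o, o−1=n, a−6=u, t−1=s.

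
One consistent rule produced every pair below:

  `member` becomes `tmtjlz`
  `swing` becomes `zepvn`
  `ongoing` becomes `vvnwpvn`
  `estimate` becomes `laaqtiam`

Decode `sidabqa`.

Shifts by position in member: pos 0: m→t (+7), pos 1: e→m (+8), pos 2: m→t (+7), pos 3: b→j (+8) — repeating every 2. A repeating key of period 2 is used — shifts +7, +8 over and over.
Reversing it on sidabqa: s−7=l, i−8=a, d−7=w, a−8=s, b−7=u, q−8=i, a−7=t.

lawsuit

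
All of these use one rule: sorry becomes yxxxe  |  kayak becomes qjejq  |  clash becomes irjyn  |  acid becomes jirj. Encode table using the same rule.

zjhrn

The shift depends on letter class: consonant s→y is +6, but vowel o→x is +9. The rule splits by letter class: vowels +9, consonants +6.
For table: t(cons)+6=z, a(vowel)+9=j, b(cons)+6=h, l(cons)+6=r, e(vowel)+9=n.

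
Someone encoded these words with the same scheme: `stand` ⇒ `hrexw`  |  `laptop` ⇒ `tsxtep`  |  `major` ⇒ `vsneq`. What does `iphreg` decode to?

Two steps: reverse the string, then apply a Caesar shift of +4.
Reversing it on iphreg: shift back: i−4=e, p−4=l, h−4=d, r−4=n, e−4=a, g−4=c → eldnac; then reverse → candle.

candle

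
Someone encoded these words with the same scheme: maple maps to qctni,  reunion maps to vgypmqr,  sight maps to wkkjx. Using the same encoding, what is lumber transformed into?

pwqdit

Shifts by position in maple: pos 0: m→q (+4), pos 1: a→c (+2), pos 2: p→t (+4), pos 3: l→n (+2) — repeating every 2. The shifts repeat in a cycle of length 2: positions 0,1,… shift by +4, +2, then the pattern repeats.
Applying it to lumber: l+4=p, u+2=w, m+4=q, b+2=d, e+4=i, r+2=t.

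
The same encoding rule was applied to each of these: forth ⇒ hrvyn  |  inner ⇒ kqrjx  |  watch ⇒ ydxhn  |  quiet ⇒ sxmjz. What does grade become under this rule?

In forth: f→h is +2, o→r is +3, r→v is +4, t→y is +5 — the shift increases by 1 each position. The shift increases by 1 at each position, starting from +2: 2, 3, 4, ….
Applying it to grade: g+2=i, r+3=u, a+4=e, d+5=i, e+6=k.

iueik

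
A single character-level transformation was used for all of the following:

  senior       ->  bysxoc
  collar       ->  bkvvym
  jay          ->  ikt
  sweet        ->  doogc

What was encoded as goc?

The output letters match the input read backwards, each shifted +10: senior reversed is roines. Read the word backwards and shift each letter +10.
Decoding goc: shift back: g−10=w, o−10=e, c−10=s → wes; then reverse → sew.

sew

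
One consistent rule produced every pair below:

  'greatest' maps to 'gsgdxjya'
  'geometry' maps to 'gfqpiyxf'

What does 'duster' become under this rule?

In greatest: g→g is +0, r→s is +1, e→g is +2, a→d is +3 — the shift increases by 1 each position. The shift increases by 1 at each position, starting from +0: 0, 1, 2, ….
For duster: d+0=d, u+1=v, s+2=u, t+3=w, e+4=i, r+5=w.

dvuwiw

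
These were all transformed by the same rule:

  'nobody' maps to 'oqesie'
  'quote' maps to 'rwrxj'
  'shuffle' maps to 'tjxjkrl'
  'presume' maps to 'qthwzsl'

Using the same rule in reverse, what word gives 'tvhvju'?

In nobody: n→o is +1, o→q is +2, b→e is +3, o→s is +4 — the shift increases by 1 each position. Letter i (0-indexed) is shifted by i+1, so successive shifts are 1, 2, 3, ….
Undoing it on tvhvju: t−1=s, v−2=t, h−3=e, v−4=r, j−5=e, u−6=o.

stereo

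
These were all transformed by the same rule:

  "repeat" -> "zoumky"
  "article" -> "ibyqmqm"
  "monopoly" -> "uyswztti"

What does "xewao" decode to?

The shifts repeat in a cycle of length 3: positions 0,1,… shift by +8, +10, +5, then the pattern repeats.
Decoding xewao: x−8=p, e−10=u, w−5=r, a−8=s, o−10=e.

purse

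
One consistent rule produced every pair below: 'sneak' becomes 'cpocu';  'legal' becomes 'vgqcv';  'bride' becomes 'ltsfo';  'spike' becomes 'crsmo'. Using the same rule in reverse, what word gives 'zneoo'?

Shifts by position in sneak: pos 0: s→c (+10), pos 1: n→p (+2), pos 2: e→o (+10), pos 3: a→c (+2) — repeating every 2. It's a Vigenère-style cipher with numeric key [10,2]: position i shifts by key[i mod 2].
Undoing it on zneoo: z−10=p, n−2=l, e−10=u, o−2=m, o−10=e.

plume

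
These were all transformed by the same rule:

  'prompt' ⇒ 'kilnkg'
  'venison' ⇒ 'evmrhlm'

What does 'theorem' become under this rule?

gsvlivn

Each pair mirrors across the alphabet (p↔k, r↔i, o↔l): positions sum to 25. Each letter is replaced by its mirror in the alphabet: a↔z, b↔y, c↔x, and so on (the Atbash cipher).
For theorem: t↔g, h↔s, e↔v, o↔l, r↔i, e↔v, m↔n.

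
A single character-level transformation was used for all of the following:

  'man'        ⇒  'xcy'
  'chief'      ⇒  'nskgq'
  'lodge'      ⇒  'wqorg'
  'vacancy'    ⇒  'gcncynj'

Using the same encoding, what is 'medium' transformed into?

The shift depends on letter class: consonant m→x is +11, but vowel a→c is +2. Two shifts are in play — +2 for a/e/i/o/u, +11 for every other letter.
Applying it to medium: m(cons)+11=x, e(vowel)+2=g, d(cons)+11=o, i(vowel)+2=k, u(vowel)+2=w, m(cons)+11=x.

xgokwx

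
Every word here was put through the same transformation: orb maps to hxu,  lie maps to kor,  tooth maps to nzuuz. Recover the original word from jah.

bud

The output letters match the input read backwards, each shifted +6: orb reversed is bro. The word is reversed, then every letter is shifted forward by 6.
Undoing it on jah: shift back: j−6=d, a−6=u, h−6=b → dub; then reverse → bud.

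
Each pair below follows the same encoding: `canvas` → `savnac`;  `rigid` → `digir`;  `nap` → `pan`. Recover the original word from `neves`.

seven

It's just the letters in reverse order.
Undoing it on neves: then reverse → seven.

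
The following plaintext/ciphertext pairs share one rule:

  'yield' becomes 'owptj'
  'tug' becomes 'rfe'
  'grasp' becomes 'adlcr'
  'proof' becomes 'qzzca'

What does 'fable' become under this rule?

pwmlq

The output letters match the input read backwards, each shifted +11: yield reversed is dleiy. The word is reversed, then every letter is shifted forward by 11.
Applying it to fable: reverse → elbaf; then shift: e+11=p, l+11=w, b+11=m, a+11=l, f+11=q.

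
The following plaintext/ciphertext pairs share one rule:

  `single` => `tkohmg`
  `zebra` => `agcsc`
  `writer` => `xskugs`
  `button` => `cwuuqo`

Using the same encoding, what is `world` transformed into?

The shift depends on letter class: consonant s→t is +1, but vowel i→k is +2. Two shifts are in play — +2 for a/e/i/o/u, +1 for every other letter.
On world: w(cons)+1=x, o(vowel)+2=q, r(cons)+1=s, l(cons)+1=m, d(cons)+1=e.

xqsme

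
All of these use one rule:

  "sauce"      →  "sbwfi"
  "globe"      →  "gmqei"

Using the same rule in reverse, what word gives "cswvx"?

crust

In sauce: s→s is +0, a→b is +1, u→w is +2, c→f is +3 — the shift increases by 1 each position. Letter i (0-indexed) is shifted by i+0, so successive shifts are 0, 1, 2, ….
Reversing it on cswvx: c−0=c, s−1=r, w−2=u, v−3=s, x−4=t.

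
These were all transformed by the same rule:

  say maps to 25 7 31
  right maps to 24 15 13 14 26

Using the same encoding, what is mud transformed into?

19 27 10

The number is (letter's place in the alphabet, a=1) + 6.
For mud: m=13→19, u=21→27, d=4→10.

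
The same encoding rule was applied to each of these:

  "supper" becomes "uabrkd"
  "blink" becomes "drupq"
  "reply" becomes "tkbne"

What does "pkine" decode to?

Shifts by position in supper: pos 0: s→u (+2), pos 1: u→a (+6), pos 2: p→b (+12), pos 3: p→r (+2), pos 4: e→k (+6), pos 5: r→d (+12) — repeating every 3. The shifts repeat in a cycle of length 3: positions 0,1,… shift by +2, +6, +12, then the pattern repeats.
Reversing it on pkine: p−2=n, k−6=e, i−12=w, n−2=l, e−6=y.

newly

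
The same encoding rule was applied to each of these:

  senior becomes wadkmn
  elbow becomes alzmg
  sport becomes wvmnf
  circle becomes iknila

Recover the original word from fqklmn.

tailor

s(18)→w(22) and e(4)→a(0) fit y≡9x+16 (mod 26); the inverse of 9 mod 26 is 3. Treating letters as 0–25, the rule is x ↦ 9x + 16 (mod 26).
Undoing it on fqklmn: f(5)→3·(5−16)≡19=t; q(16)→3·(16−16)≡0=a; k(10)→3·(10−16)≡8=i; l(11)→3·(11−16)≡11=l; m(12)→3·(12−16)≡14=o; n(13)→3·(13−16)≡17=r (all mod 26).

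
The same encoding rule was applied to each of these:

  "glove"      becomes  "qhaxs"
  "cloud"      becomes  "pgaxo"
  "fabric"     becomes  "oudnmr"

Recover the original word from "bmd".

The output letters match the input read backwards, each shifted +12: glove reversed is evolg. Read the word backwards and shift each letter +12.
Undoing it on bmd: shift back: b−12=p, m−12=a, d−12=r → par; then reverse → rap.

rap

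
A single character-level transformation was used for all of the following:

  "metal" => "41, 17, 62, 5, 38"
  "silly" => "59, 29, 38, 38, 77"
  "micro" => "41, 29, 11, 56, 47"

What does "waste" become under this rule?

71, 5, 59, 62, 17

m(#13)→41 and e(#5)→17: differences scale by 3, so n = 3·pos + 2. The formula is n = 3×(alphabet index, a=1) + 2.
Applying it to waste: w=23→71, a=1→5, s=19→59, t=20→62, e=5→17.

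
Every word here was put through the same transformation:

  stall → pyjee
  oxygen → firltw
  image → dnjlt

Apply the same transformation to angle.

s(18)→p(15) and t(19)→y(24) fit y≡9x+9 (mod 26); the inverse of 9 mod 26 is 3. Each letter's alphabet position (a=0..z=25) is mapped through 9·x+9 mod 26 — an affine cipher.
On angle: a(0)→9·0+9≡9=j; n(13)→9·13+9≡22=w; g(6)→9·6+9≡11=l; l(11)→9·11+9≡4=e; e(4)→9·4+9≡19=t (all mod 26).

jwlet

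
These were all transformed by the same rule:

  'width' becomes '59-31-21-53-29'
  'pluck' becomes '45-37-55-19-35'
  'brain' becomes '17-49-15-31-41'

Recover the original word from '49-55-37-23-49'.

ruler

w(#23)→59 and i(#9)→31: differences scale by 2, so n = 2·pos + 13. With a=1..z=26, the number is 2·pos + 13.
Decoding 49-55-37-23-49: 49→(49−13)÷2=18=r, 55→(55−13)÷2=21=u, 37→(37−13)÷2=12=l, 23→(23−13)÷2=5=e, 49→(49−13)÷2=18=r.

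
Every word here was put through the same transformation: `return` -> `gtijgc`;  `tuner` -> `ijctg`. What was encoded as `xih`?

its

Compare letters: r→g is +15, e→t is +15, t→i is +15 — a constant shift. It's a constant shift of +15 (ROT15).
Decoding xih: x−15=i, i−15=t, h−15=s.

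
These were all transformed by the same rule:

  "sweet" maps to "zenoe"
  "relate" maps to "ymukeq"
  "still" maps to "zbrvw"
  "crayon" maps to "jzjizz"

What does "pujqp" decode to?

In sweet: s→z is +7, w→e is +8, e→n is +9, e→o is +10 — the shift increases by 1 each position. The shift increases by 1 at each position, starting from +7: 7, 8, 9, ….
Undoing it on pujqp: p−7=i, u−8=m, j−9=a, q−10=g, p−11=e.

image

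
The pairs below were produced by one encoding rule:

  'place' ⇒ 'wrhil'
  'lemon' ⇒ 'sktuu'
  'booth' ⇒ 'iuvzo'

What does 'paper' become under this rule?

Shifts by position in place: pos 0: p→w (+7), pos 1: l→r (+6), pos 2: a→h (+7), pos 3: c→i (+6) — repeating every 2. The shifts repeat in a cycle of length 2: positions 0,1,… shift by +7, +6, then the pattern repeats.
For paper: p+7=w, a+6=g, p+7=w, e+6=k, r+7=y.

wgwky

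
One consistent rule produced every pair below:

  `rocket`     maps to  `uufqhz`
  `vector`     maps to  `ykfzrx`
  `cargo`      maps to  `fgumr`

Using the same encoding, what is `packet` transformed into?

Shifts by position in rocket: pos 0: r→u (+3), pos 1: o→u (+6), pos 2: c→f (+3), pos 3: k→q (+6) — repeating every 2. A repeating key of period 2 is used — shifts +3, +6 over and over.
On packet: p+3=s, a+6=g, c+3=f, k+6=q, e+3=h, t+6=z.

sgfqhz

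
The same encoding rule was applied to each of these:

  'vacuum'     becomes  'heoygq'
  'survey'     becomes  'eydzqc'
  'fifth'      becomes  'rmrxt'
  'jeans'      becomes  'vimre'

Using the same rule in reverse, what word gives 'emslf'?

Shifts by position in vacuum: pos 0: v→h (+12), pos 1: a→e (+4), pos 2: c→o (+12), pos 3: u→y (+4) — repeating every 2. It's a Vigenère-style cipher with numeric key [12,4]: position i shifts by key[i mod 2].
Decoding emslf: e−12=s, m−4=i, s−12=g, l−4=h, f−12=t.

sight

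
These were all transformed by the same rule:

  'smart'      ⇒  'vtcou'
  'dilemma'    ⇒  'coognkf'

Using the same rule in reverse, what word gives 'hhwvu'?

stuff

Read the word backwards and shift each letter +2.
Decoding hhwvu: shift back: h−2=f, h−2=f, w−2=u, v−2=t, u−2=s → ffuts; then reverse → stuff.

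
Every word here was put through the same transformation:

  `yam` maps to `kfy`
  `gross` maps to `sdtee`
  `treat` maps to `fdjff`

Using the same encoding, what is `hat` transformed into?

tff

The shift depends on letter class: consonant y→k is +12, but vowel a→f is +5. Vowels shift forward by 5 and consonants shift forward by 12.
Applying it to hat: h(cons)+12=t, a(vowel)+5=f, t(cons)+12=f.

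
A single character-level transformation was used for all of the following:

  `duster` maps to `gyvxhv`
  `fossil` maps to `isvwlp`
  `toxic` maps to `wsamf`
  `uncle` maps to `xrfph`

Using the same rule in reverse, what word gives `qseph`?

Shifts by position in duster: pos 0: d→g (+3), pos 1: u→y (+4), pos 2: s→v (+3), pos 3: t→x (+4) — repeating every 2. It's a Vigenère-style cipher with numeric key [3,4]: position i shifts by key[i mod 2].
Undoing it on qseph: q−3=n, s−4=o, e−3=b, p−4=l, h−3=e.

noble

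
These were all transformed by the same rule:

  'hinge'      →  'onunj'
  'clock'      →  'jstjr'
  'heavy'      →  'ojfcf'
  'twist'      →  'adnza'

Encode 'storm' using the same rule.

zatyt

Vowels shift forward by 5 and consonants shift forward by 7.
On storm: s(cons)+7=z, t(cons)+7=a, o(vowel)+5=t, r(cons)+7=y, m(cons)+7=t.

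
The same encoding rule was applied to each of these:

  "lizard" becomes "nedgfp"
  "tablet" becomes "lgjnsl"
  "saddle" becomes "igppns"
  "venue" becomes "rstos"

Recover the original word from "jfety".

l(11)→n(13) and i(8)→e(4) fit y≡3x+6 (mod 26); the inverse of 3 mod 26 is 9. Each letter's alphabet position (a=0..z=25) is mapped through 3·x+6 mod 26 — an affine cipher.
Reversing it on jfety: j(9)→9·(9−6)≡1=b; f(5)→9·(5−6)≡17=r; e(4)→9·(4−6)≡8=i; t(19)→9·(19−6)≡13=n; y(24)→9·(24−6)≡6=g (all mod 26).

bring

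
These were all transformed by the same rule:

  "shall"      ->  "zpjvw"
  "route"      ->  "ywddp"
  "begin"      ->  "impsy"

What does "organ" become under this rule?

vzpky

Each letter shifts forward by (position + 7), i.e. 7, 8, 9, … — the shift grows by one for each successive letter.
For organ: o+7=v, r+8=z, g+9=p, a+10=k, n+11=y.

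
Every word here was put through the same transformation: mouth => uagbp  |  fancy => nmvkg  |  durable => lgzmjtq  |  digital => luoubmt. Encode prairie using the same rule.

The shift depends on letter class: consonant m→u is +8, but vowel o→a is +12. Vowels shift forward by 12 and consonants shift forward by 8.
Applying it to prairie: p(cons)+8=x, r(cons)+8=z, a(vowel)+12=m, i(vowel)+12=u, r(cons)+8=z, i(vowel)+12=u, e(vowel)+12=q.

xzmuzuq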